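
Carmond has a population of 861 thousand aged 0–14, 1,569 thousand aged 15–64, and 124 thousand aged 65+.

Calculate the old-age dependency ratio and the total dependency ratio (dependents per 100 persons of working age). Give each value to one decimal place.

Old-age dependency ratio = 124 / 1,569 × 100 = 7.9
Total dependency ratio = (861 + 124) / 1,569 × 100 = 985 / 1,569 × 100 = 62.8

Old-age dependency ratio: 7.9
Total dependency ratio: 62.8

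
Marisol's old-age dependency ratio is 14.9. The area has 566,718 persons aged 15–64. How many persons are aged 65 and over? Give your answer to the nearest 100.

Old-age dependency ratio = elderly / working-age × 100
14.9 = E / 566,718 × 100
⇒ 84,400

Aged 65 and over: 84,400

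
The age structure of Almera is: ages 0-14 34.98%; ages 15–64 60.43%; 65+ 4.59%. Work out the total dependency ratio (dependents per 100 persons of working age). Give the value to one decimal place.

Total dependency ratio = (34.98 + 4.59) / 60.43 × 100 = 39.57 / 60.43 × 100 = 65.5

Total dependency ratio: 65.5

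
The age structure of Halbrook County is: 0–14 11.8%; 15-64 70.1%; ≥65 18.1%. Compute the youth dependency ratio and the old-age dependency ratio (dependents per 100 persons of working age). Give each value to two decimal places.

Youth dependency ratio: 16.83
Old-age dependency ratio: 25.82

Youth dependency ratio = 11.8 / 70.1 × 100 = 16.83
Old-age dependency ratio = 18.1 / 70.1 × 100 = 25.82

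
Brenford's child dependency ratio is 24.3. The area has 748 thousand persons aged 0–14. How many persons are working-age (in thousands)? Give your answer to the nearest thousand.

Youth dependency ratio = youth / working-age × 100
24.3 = 748 / W × 100
⇒ 3,078

Working-age: 3,078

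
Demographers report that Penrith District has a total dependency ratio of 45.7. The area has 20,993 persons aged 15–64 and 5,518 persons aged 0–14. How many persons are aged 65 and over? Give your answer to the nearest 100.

Aged 65 and over: 4,100

Total dependency ratio = (youth + elderly) / working-age × 100
45.7 = (5,518 + E) / 20,993 × 100
⇒ 4,100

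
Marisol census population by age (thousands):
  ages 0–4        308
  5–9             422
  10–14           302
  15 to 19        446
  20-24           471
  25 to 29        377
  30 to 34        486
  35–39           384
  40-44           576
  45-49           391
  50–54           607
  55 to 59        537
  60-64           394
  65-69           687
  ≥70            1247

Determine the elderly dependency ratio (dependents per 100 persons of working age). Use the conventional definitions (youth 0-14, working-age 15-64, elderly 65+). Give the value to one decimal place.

Old-age dependency ratio: 41.4

0–14: 308 + 422 + 302 = 1032
15–64: 446 + 471 + 377 + 486 + 384 + 576 + 391 + 607 + 537 + 394 = 4669
65+: 687 + 1247 = 1934
Old-age dependency ratio = 1934 / 4669 × 100 = 41.4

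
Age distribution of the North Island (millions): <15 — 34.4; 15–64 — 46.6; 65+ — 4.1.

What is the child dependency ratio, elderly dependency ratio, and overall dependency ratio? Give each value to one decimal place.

Youth dependency ratio = 34.4 / 46.6 × 100 = 73.8
Old-age dependency ratio = 4.1 / 46.6 × 100 = 8.8
Total dependency ratio = (34.4 + 4.1) / 46.6 × 100 = 38.5 / 46.6 × 100 = 82.6

Youth dependency ratio: 73.8
Old-age dependency ratio: 8.8
Total dependency ratio: 82.6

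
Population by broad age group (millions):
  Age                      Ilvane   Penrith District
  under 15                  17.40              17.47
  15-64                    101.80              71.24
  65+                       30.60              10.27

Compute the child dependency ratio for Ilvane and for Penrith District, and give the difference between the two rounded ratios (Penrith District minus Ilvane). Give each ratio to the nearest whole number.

Ilvane: 17.40 / 101.80 × 100 = 17
Penrith District: 17.47 / 71.24 × 100 = 25

Ilvane: 17
Penrith District: 25
Difference: +8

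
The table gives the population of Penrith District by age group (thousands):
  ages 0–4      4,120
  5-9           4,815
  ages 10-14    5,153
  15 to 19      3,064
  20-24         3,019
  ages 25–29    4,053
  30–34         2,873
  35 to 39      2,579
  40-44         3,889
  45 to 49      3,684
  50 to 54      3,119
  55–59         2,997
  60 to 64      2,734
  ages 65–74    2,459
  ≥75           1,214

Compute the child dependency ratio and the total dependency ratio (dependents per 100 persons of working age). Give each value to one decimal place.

0–14: 4,120 + 4,815 + 5,153 = 14,088
15–64: 3,064 + 3,019 + 4,053 + 2,873 + 2,579 + 3,889 + 3,684 + 3,119 + 2,997 + 2,734 = 32,011
65+: 2,459 + 1,214 = 3,673
Youth dependency ratio = 14,088 / 32,011 × 100 = 44.0
Total dependency ratio = (14,088 + 3,673) / 32,011 × 100 = 17,761 / 32,011 × 100 = 55.5

Youth dependency ratio: 44.0
Total dependency ratio: 55.5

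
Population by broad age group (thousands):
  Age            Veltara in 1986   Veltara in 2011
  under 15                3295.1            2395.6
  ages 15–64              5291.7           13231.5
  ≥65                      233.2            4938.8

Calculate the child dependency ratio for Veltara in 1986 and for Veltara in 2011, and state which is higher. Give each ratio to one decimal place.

Veltara in 1986: 3295.1 / 5291.7 × 100 = 62.3
Veltara in 2011: 2395.6 / 13231.5 × 100 = 18.1

Veltara in 1986: 62.3
Veltara in 2011: 18.1
Higher: Veltara in 1986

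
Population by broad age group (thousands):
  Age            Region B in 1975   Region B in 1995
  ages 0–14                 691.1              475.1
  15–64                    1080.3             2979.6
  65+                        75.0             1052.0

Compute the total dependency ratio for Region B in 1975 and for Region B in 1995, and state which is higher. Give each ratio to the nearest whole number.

Region B in 1975: 71
Region B in 1995: 51
Higher: Region B in 1975

Region B in 1975: (691.1 + 75.0) / 1080.3 × 100 = 766.1 / 1080.3 × 100 = 71
Region B in 1995: (475.1 + 1052.0) / 2979.6 × 100 = 1527.1 / 2979.6 × 100 = 51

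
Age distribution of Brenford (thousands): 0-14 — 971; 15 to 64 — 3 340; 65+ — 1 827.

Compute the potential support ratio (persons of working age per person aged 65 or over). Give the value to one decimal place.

Potential support ratio = 3 340 / 1 827 = 1.8

Potential support ratio: 1.8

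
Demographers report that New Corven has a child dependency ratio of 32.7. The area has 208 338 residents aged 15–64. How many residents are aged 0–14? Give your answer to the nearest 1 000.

Aged 0–14: 68 000

Youth dependency ratio = youth / working-age × 100
32.7 = Y / 208 338 × 100
⇒ 68 000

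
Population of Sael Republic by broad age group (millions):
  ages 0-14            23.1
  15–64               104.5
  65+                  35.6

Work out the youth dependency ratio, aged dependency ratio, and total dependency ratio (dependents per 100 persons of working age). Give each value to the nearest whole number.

Youth dependency ratio: 22
Old-age dependency ratio: 34
Total dependency ratio: 56

Youth dependency ratio = 23.1 / 104.5 × 100 = 22
Old-age dependency ratio = 35.6 / 104.5 × 100 = 34
Total dependency ratio = (23.1 + 35.6) / 104.5 × 100 = 58.7 / 104.5 × 100 = 56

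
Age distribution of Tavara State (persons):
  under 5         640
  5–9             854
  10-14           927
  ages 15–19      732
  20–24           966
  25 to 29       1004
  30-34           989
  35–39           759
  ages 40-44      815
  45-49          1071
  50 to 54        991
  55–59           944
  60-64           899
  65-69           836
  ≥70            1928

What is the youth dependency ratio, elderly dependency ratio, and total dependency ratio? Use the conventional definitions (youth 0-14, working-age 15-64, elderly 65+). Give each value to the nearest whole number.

0–14: 640 + 854 + 927 = 2421
15–64: 732 + 966 + 1004 + 989 + 759 + 815 + 1071 + 991 + 944 + 899 = 9170
65+: 836 + 1928 = 2764
Youth dependency ratio = 2421 / 9170 × 100 = 26
Old-age dependency ratio = 2764 / 9170 × 100 = 30
Total dependency ratio = (2421 + 2764) / 9170 × 100 = 5185 / 9170 × 100 = 57

Youth dependency ratio: 26
Old-age dependency ratio: 30
Total dependency ratio: 57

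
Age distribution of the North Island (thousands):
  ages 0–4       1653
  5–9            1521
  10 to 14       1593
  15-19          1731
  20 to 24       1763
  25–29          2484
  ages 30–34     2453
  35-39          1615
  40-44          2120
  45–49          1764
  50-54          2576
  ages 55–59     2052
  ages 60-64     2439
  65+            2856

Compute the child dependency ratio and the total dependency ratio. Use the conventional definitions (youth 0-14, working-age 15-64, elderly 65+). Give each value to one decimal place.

0–14: 1653 + 1521 + 1593 = 4767
15–64: 1731 + 1763 + 2484 + 2453 + 1615 + 2120 + 1764 + 2576 + 2052 + 2439 = 20997
65+: 2856
Youth dependency ratio = 4767 / 20997 × 100 = 22.7
Total dependency ratio = (4767 + 2856) / 20997 × 100 = 7623 / 20997 × 100 = 36.3

Youth dependency ratio: 22.7
Total dependency ratio: 36.3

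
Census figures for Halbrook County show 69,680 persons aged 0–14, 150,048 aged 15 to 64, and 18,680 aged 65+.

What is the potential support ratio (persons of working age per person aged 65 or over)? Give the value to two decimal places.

Potential support ratio: 8.03

Potential support ratio = 150,048 / 18,680 = 8.03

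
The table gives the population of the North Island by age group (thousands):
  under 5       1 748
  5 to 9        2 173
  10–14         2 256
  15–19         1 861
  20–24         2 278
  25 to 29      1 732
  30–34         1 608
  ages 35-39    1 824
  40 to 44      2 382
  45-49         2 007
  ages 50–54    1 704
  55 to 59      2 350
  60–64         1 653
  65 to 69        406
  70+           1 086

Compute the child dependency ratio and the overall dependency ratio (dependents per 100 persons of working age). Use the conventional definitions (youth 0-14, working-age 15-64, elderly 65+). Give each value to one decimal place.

Youth dependency ratio: 31.8
Total dependency ratio: 39.5

0–14: 1 748 + 2 173 + 2 256 = 6 177
15–64: 1 861 + 2 278 + 1 732 + 1 608 + 1 824 + 2 382 + 2 007 + 1 704 + 2 350 + 1 653 = 19 399
65+: 406 + 1 086 = 1 492
Youth dependency ratio = 6 177 / 19 399 × 100 = 31.8
Total dependency ratio = (6 177 + 1 492) / 19 399 × 100 = 7 669 / 19 399 × 100 = 39.5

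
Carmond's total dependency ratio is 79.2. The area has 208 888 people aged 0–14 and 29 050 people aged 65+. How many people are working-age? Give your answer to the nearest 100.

Total dependency ratio = (youth + elderly) / working-age × 100
79.2 = (208 888 + 29 050) / W × 100
⇒ 300 400

Working-age: 300 400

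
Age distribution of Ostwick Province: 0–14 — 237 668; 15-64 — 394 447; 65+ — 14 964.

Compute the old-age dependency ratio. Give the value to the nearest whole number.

Old-age dependency ratio = 14 964 / 394 447 × 100 = 4

Old-age dependency ratio: 4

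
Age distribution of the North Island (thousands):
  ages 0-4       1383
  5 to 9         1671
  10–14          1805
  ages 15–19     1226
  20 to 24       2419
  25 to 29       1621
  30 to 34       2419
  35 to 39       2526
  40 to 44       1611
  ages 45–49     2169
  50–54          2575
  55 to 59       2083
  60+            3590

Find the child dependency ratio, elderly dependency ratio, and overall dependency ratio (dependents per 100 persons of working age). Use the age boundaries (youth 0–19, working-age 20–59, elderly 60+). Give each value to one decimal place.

Youth dependency ratio: 34.9
Old-age dependency ratio: 20.6
Total dependency ratio: 55.5

0–19: 1383 + 1671 + 1805 + 1226 = 6085
20–59: 2419 + 1621 + 2419 + 2526 + 1611 + 2169 + 2575 + 2083 = 17423
60+: 3590
Youth dependency ratio = 6085 / 17423 × 100 = 34.9
Old-age dependency ratio = 3590 / 17423 × 100 = 20.6
Total dependency ratio = (6085 + 3590) / 17423 × 100 = 9675 / 17423 × 100 = 55.5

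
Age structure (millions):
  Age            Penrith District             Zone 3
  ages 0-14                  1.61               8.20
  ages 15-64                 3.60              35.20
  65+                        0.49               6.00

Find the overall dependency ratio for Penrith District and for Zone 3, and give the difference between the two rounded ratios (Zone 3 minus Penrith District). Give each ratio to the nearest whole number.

Penrith District: 58
Zone 3: 40
Difference: -18

Penrith District: (1.61 + 0.49) / 3.60 × 100 = 2.10 / 3.60 × 100 = 58
Zone 3: (8.20 + 6.00) / 35.20 × 100 = 14.20 / 35.20 × 100 = 40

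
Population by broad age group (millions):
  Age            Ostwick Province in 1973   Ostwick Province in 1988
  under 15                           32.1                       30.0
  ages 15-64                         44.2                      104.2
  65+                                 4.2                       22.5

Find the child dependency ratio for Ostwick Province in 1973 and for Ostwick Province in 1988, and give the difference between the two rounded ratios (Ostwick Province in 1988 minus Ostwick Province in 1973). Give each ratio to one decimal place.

Ostwick Province in 1973: 32.1 / 44.2 × 100 = 72.6
Ostwick Province in 1988: 30.0 / 104.2 × 100 = 28.8

Ostwick Province in 1973: 72.6
Ostwick Province in 1988: 28.8
Difference: -43.8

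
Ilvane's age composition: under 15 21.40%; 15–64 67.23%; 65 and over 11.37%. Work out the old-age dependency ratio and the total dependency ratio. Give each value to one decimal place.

Old-age dependency ratio = 11.37 / 67.23 × 100 = 16.9
Total dependency ratio = (21.40 + 11.37) / 67.23 × 100 = 32.77 / 67.23 × 100 = 48.7

Old-age dependency ratio: 16.9
Total dependency ratio: 48.7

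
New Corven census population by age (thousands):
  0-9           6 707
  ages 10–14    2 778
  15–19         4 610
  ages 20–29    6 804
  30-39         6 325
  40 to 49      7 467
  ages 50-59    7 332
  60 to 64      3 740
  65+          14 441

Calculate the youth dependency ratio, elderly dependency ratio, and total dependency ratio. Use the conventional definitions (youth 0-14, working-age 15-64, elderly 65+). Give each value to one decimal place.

0–14: 6 707 + 2 778 = 9 485
15–64: 4 610 + 6 804 + 6 325 + 7 467 + 7 332 + 3 740 = 36 278
65+: 14 441
Youth dependency ratio = 9 485 / 36 278 × 100 = 26.1
Old-age dependency ratio = 14 441 / 36 278 × 100 = 39.8
Total dependency ratio = (9 485 + 14 441) / 36 278 × 100 = 23 926 / 36 278 × 100 = 66.0

Youth dependency ratio: 26.1
Old-age dependency ratio: 39.8
Total dependency ratio: 66.0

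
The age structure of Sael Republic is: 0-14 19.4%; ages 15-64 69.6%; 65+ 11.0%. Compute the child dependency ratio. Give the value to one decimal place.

Youth dependency ratio = 19.4 / 69.6 × 100 = 27.9

Youth dependency ratio: 27.9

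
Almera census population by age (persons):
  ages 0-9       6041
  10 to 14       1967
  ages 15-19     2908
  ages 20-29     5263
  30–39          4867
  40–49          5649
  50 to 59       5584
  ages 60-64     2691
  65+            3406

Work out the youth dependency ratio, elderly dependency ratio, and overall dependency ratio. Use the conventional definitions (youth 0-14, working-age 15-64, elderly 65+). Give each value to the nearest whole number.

0–14: 6041 + 1967 = 8008
15–64: 2908 + 5263 + 4867 + 5649 + 5584 + 2691 = 26962
65+: 3406
Youth dependency ratio = 8008 / 26962 × 100 = 30
Old-age dependency ratio = 3406 / 26962 × 100 = 13
Total dependency ratio = (8008 + 3406) / 26962 × 100 = 11414 / 26962 × 100 = 42

Youth dependency ratio: 30
Old-age dependency ratio: 13
Total dependency ratio: 42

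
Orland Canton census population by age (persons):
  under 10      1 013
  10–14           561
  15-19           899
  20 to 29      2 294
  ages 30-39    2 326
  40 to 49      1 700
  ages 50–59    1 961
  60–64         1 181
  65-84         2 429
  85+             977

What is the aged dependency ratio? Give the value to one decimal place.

Old-age dependency ratio: 32.9

0–14: 1 013 + 561 = 1 574
15–64: 899 + 2 294 + 2 326 + 1 700 + 1 961 + 1 181 = 10 361
65+: 2 429 + 977 = 3 406
Old-age dependency ratio = 3 406 / 10 361 × 100 = 32.9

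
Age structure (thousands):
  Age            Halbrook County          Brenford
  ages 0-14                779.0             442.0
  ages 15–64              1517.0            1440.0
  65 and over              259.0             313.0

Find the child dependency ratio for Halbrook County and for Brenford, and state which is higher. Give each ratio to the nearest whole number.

Halbrook County: 51
Brenford: 31
Higher: Halbrook County

Halbrook County: 779.0 / 1517.0 × 100 = 51
Brenford: 442.0 / 1440.0 × 100 = 31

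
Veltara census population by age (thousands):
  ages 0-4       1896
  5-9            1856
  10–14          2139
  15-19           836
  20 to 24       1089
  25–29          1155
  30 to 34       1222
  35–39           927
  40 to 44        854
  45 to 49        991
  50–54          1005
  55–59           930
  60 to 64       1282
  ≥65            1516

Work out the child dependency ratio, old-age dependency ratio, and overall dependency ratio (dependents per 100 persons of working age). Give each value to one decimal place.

Youth dependency ratio: 57.2
Old-age dependency ratio: 14.7
Total dependency ratio: 72.0

0–14: 1896 + 1856 + 2139 = 5891
15–64: 836 + 1089 + 1155 + 1222 + 927 + 854 + 991 + 1005 + 930 + 1282 = 10291
65+: 1516
Youth dependency ratio = 5891 / 10291 × 100 = 57.2
Old-age dependency ratio = 1516 / 10291 × 100 = 14.7
Total dependency ratio = (5891 + 1516) / 10291 × 100 = 7407 / 10291 × 100 = 72.0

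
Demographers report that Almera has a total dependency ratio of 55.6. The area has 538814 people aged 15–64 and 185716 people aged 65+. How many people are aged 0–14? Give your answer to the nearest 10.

Aged 0–14: 113860

Total dependency ratio = (youth + elderly) / working-age × 100
55.6 = (Y + 185716) / 538814 × 100
⇒ 113860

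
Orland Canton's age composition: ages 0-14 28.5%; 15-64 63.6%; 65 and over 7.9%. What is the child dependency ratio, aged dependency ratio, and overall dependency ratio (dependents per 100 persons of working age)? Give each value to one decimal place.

Youth dependency ratio: 44.8
Old-age dependency ratio: 12.4
Total dependency ratio: 57.2

Youth dependency ratio = 28.5 / 63.6 × 100 = 44.8
Old-age dependency ratio = 7.9 / 63.6 × 100 = 12.4
Total dependency ratio = (28.5 + 7.9) / 63.6 × 100 = 36.4 / 63.6 × 100 = 57.2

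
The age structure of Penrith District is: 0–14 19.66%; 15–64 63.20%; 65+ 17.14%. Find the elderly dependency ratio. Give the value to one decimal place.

Old-age dependency ratio = 17.14 / 63.20 × 100 = 27.1

Old-age dependency ratio: 27.1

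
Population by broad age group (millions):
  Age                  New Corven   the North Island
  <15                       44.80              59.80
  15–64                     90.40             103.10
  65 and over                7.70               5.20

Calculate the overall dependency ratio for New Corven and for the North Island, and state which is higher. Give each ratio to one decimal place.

New Corven: (44.80 + 7.70) / 90.40 × 100 = 52.50 / 90.40 × 100 = 58.1
the North Island: (59.80 + 5.20) / 103.10 × 100 = 65.00 / 103.10 × 100 = 63.0

New Corven: 58.1
the North Island: 63.0
Higher: the North Island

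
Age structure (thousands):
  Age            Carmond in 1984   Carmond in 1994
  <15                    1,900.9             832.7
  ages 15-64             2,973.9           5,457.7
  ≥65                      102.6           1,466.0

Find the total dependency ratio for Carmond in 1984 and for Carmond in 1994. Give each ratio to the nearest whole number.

Carmond in 1984: (1,900.9 + 102.6) / 2,973.9 × 100 = 2,003.5 / 2,973.9 × 100 = 67
Carmond in 1994: (832.7 + 1,466.0) / 5,457.7 × 100 = 2,298.7 / 5,457.7 × 100 = 42

Carmond in 1984: 67
Carmond in 1994: 42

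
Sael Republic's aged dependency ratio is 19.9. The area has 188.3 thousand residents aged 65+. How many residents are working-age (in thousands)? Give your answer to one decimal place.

Old-age dependency ratio = elderly / working-age × 100
19.9 = 188.3 / W × 100
⇒ 946.2

Working-age: 946.2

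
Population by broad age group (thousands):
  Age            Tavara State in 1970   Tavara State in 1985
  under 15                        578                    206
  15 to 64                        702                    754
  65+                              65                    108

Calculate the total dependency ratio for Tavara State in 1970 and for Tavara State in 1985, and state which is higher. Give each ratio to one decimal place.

Tavara State in 1970: 91.6
Tavara State in 1985: 41.6
Higher: Tavara State in 1970

Tavara State in 1970: (578 + 65) / 702 × 100 = 643 / 702 × 100 = 91.6
Tavara State in 1985: (206 + 108) / 754 × 100 = 314 / 754 × 100 = 41.6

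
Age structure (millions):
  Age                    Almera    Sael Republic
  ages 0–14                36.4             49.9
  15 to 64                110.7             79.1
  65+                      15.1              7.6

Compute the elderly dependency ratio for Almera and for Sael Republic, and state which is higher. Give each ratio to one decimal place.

Almera: 15.1 / 110.7 × 100 = 13.6
Sael Republic: 7.6 / 79.1 × 100 = 9.6

Almera: 13.6
Sael Republic: 9.6
Higher: Almera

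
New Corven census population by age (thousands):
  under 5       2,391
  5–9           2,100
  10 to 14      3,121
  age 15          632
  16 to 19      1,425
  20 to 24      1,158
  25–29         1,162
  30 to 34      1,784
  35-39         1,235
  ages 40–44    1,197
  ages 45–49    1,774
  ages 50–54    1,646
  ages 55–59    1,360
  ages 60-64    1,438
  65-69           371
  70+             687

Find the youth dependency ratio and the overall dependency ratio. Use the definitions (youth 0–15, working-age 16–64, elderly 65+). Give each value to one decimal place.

0–15: 2,391 + 2,100 + 3,121 + 632 = 8,244
16–64: 1,425 + 1,158 + 1,162 + 1,784 + 1,235 + 1,197 + 1,774 + 1,646 + 1,360 + 1,438 = 14,179
65+: 371 + 687 = 1,058
Youth dependency ratio = 8,244 / 14,179 × 100 = 58.1
Total dependency ratio = (8,244 + 1,058) / 14,179 × 100 = 9,302 / 14,179 × 100 = 65.6

Youth dependency ratio: 58.1
Total dependency ratio: 65.6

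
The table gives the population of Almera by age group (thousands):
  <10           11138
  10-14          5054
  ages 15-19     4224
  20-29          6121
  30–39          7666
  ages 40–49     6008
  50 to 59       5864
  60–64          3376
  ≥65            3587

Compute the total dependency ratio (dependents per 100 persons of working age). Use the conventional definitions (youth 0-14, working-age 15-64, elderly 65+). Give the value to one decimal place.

0–14: 11138 + 5054 = 16192
15–64: 4224 + 6121 + 7666 + 6008 + 5864 + 3376 = 33259
65+: 3587
Total dependency ratio = (16192 + 3587) / 33259 × 100 = 19779 / 33259 × 100 = 59.5

Total dependency ratio: 59.5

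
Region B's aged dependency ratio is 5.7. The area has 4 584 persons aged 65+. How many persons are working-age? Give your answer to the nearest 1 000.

Old-age dependency ratio = elderly / working-age × 100
5.7 = 4 584 / W × 100
⇒ 80 000

Working-age: 80 000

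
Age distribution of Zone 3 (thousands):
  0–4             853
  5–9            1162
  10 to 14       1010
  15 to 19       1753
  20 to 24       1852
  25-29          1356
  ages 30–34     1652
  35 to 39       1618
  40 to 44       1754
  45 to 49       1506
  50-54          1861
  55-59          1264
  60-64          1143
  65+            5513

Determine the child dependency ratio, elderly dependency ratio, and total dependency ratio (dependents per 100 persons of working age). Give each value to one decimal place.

Youth dependency ratio: 19.2
Old-age dependency ratio: 35.0
Total dependency ratio: 54.2

0–14: 853 + 1162 + 1010 = 3025
15–64: 1753 + 1852 + 1356 + 1652 + 1618 + 1754 + 1506 + 1861 + 1264 + 1143 = 15759
65+: 5513
Youth dependency ratio = 3025 / 15759 × 100 = 19.2
Old-age dependency ratio = 5513 / 15759 × 100 = 35.0
Total dependency ratio = (3025 + 5513) / 15759 × 100 = 8538 / 15759 × 100 = 54.2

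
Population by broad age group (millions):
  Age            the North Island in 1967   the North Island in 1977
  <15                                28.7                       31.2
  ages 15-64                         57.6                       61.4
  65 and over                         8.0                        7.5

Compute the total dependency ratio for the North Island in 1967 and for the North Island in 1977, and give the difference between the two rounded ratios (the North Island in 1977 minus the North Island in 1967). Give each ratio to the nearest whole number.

the North Island in 1967: (28.7 + 8.0) / 57.6 × 100 = 36.7 / 57.6 × 100 = 64
the North Island in 1977: (31.2 + 7.5) / 61.4 × 100 = 38.7 / 61.4 × 100 = 63

the North Island in 1967: 64
the North Island in 1977: 63
Difference: -1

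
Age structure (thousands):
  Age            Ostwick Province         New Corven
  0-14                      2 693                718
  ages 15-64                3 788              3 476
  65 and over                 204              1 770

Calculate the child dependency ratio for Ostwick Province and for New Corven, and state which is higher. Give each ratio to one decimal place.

Ostwick Province: 71.1
New Corven: 20.7
Higher: Ostwick Province

Ostwick Province: 2 693 / 3 788 × 100 = 71.1
New Corven: 718 / 3 476 × 100 = 20.7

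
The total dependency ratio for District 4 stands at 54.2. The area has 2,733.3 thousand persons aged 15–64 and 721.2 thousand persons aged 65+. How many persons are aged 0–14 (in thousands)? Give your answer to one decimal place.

Aged 0–14: 760.2

Total dependency ratio = (youth + elderly) / working-age × 100
54.2 = (Y + 721.2) / 2,733.3 × 100
⇒ 760.2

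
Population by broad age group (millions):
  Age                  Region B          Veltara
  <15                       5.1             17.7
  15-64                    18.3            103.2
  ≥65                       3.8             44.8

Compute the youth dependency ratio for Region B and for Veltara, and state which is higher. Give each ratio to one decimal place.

Region B: 5.1 / 18.3 × 100 = 27.9
Veltara: 17.7 / 103.2 × 100 = 17.2

Region B: 27.9
Veltara: 17.2
Higher: Region B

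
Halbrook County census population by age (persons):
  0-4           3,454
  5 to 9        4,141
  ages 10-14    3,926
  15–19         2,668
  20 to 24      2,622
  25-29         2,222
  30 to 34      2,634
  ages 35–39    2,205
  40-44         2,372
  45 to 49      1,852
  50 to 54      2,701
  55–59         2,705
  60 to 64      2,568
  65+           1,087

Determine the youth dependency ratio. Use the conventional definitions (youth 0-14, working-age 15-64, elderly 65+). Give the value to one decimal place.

0–14: 3,454 + 4,141 + 3,926 = 11,521
15–64: 2,668 + 2,622 + 2,222 + 2,634 + 2,205 + 2,372 + 1,852 + 2,701 + 2,705 + 2,568 = 24,549
65+: 1,087
Youth dependency ratio = 11,521 / 24,549 × 100 = 46.9

Youth dependency ratio: 46.9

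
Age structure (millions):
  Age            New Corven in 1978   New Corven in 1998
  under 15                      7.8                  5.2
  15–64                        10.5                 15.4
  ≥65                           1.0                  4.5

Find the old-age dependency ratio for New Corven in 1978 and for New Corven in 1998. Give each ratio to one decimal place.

New Corven in 1978: 9.5
New Corven in 1998: 29.2

New Corven in 1978: 1.0 / 10.5 × 100 = 9.5
New Corven in 1998: 4.5 / 15.4 × 100 = 29.2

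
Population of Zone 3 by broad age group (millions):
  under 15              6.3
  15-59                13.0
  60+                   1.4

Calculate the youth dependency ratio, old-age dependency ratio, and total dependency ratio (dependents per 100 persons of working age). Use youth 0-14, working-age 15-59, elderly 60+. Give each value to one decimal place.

Youth dependency ratio: 48.5
Old-age dependency ratio: 10.8
Total dependency ratio: 59.2

Youth dependency ratio = 6.3 / 13.0 × 100 = 48.5
Old-age dependency ratio = 1.4 / 13.0 × 100 = 10.8
Total dependency ratio = (6.3 + 1.4) / 13.0 × 100 = 7.7 / 13.0 × 100 = 59.2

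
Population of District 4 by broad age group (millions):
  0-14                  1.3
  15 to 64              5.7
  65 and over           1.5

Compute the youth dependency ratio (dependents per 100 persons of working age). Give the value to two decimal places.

Youth dependency ratio: 22.81

Youth dependency ratio = 1.3 / 5.7 × 100 = 22.81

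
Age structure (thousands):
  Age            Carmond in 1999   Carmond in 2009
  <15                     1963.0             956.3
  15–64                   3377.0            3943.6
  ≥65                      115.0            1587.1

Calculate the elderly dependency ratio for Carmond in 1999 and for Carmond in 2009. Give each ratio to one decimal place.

Carmond in 1999: 3.4
Carmond in 2009: 40.2

Carmond in 1999: 115.0 / 3377.0 × 100 = 3.4
Carmond in 2009: 1587.1 / 3943.6 × 100 = 40.2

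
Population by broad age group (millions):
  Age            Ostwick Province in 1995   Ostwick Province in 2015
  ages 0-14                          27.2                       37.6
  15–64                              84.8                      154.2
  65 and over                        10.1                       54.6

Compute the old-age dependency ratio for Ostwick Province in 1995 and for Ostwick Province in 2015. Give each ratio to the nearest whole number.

Ostwick Province in 1995: 10.1 / 84.8 × 100 = 12
Ostwick Province in 2015: 54.6 / 154.2 × 100 = 35

Ostwick Province in 1995: 12
Ostwick Province in 2015: 35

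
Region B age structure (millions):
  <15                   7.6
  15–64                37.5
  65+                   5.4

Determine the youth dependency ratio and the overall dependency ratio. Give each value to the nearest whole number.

Youth dependency ratio: 20
Total dependency ratio: 35

Youth dependency ratio = 7.6 / 37.5 × 100 = 20
Total dependency ratio = (7.6 + 5.4) / 37.5 × 100 = 13.0 / 37.5 × 100 = 35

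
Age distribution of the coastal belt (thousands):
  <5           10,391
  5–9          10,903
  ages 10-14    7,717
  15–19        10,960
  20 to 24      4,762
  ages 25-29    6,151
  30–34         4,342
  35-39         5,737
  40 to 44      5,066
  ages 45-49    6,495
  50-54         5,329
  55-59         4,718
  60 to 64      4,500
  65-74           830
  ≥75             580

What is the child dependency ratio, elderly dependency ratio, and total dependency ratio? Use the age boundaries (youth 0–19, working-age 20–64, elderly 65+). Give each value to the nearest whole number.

0–19: 10,391 + 10,903 + 7,717 + 10,960 = 39,971
20–64: 4,762 + 6,151 + 4,342 + 5,737 + 5,066 + 6,495 + 5,329 + 4,718 + 4,500 = 47,100
65+: 830 + 580 = 1,410
Youth dependency ratio = 39,971 / 47,100 × 100 = 85
Old-age dependency ratio = 1,410 / 47,100 × 100 = 3
Total dependency ratio = (39,971 + 1,410) / 47,100 × 100 = 41,381 / 47,100 × 100 = 88

Youth dependency ratio: 85
Old-age dependency ratio: 3
Total dependency ratio: 88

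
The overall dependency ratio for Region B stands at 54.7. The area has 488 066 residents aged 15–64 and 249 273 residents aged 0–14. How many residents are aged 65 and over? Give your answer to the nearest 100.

Aged 65 and over: 17 700

Total dependency ratio = (youth + elderly) / working-age × 100
54.7 = (249 273 + E) / 488 066 × 100
⇒ 17 700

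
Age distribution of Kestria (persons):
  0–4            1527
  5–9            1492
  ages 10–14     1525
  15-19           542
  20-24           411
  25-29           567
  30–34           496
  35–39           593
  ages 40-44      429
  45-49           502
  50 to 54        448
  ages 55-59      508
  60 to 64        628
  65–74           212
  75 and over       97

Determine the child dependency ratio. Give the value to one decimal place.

Youth dependency ratio: 88.7

0–14: 1527 + 1492 + 1525 = 4544
15–64: 542 + 411 + 567 + 496 + 593 + 429 + 502 + 448 + 508 + 628 = 5124
65+: 212 + 97 = 309
Youth dependency ratio = 4544 / 5124 × 100 = 88.7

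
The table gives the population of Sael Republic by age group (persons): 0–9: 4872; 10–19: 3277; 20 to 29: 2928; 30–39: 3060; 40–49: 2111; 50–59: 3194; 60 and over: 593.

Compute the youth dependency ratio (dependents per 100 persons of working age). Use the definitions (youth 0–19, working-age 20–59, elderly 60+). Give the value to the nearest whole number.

Youth dependency ratio: 72

0–19: 4872 + 3277 = 8149
20–59: 2928 + 3060 + 2111 + 3194 = 11293
60+: 593
Youth dependency ratio = 8149 / 11293 × 100 = 72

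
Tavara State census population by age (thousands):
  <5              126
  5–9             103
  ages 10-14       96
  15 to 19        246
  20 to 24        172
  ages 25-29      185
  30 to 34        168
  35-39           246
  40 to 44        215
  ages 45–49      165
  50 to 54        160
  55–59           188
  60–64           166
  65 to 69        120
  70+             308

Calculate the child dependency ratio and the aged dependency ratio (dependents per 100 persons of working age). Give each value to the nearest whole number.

Youth dependency ratio: 17
Old-age dependency ratio: 22

0–14: 126 + 103 + 96 = 325
15–64: 246 + 172 + 185 + 168 + 246 + 215 + 165 + 160 + 188 + 166 = 1,911
65+: 120 + 308 = 428
Youth dependency ratio = 325 / 1,911 × 100 = 17
Old-age dependency ratio = 428 / 1,911 × 100 = 22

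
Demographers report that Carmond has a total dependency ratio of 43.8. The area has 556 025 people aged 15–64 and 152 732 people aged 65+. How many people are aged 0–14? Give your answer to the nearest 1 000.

Total dependency ratio = (youth + elderly) / working-age × 100
43.8 = (Y + 152 732) / 556 025 × 100
⇒ 91 000

Aged 0–14: 91 000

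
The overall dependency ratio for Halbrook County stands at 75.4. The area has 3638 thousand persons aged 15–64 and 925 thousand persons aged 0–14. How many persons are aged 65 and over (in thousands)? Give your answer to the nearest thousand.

Aged 65 and over: 1818

Total dependency ratio = (youth + elderly) / working-age × 100
75.4 = (925 + E) / 3638 × 100
⇒ 1818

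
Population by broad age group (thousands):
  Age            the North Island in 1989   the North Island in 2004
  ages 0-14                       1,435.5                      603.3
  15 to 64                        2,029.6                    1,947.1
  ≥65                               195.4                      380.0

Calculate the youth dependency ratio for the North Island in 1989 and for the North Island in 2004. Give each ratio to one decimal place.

the North Island in 1989: 70.7
the North Island in 2004: 31.0

the North Island in 1989: 1,435.5 / 2,029.6 × 100 = 70.7
the North Island in 2004: 603.3 / 1,947.1 × 100 = 31.0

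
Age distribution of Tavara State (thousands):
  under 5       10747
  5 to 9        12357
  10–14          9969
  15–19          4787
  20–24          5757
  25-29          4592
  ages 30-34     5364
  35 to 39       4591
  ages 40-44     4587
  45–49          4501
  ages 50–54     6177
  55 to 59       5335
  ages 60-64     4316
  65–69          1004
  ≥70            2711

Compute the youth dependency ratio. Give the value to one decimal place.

Youth dependency ratio: 66.1

0–14: 10747 + 12357 + 9969 = 33073
15–64: 4787 + 5757 + 4592 + 5364 + 4591 + 4587 + 4501 + 6177 + 5335 + 4316 = 50007
65+: 1004 + 2711 = 3715
Youth dependency ratio = 33073 / 50007 × 100 = 66.1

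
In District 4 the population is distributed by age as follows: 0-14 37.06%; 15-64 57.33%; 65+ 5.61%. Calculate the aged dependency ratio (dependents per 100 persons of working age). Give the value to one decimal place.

Old-age dependency ratio = 5.61 / 57.33 × 100 = 9.8

Old-age dependency ratio: 9.8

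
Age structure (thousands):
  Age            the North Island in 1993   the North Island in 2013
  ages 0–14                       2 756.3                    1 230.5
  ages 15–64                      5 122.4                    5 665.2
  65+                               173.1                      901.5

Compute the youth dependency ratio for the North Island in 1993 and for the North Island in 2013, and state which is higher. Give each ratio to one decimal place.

the North Island in 1993: 53.8
the North Island in 2013: 21.7
Higher: the North Island in 1993

the North Island in 1993: 2 756.3 / 5 122.4 × 100 = 53.8
the North Island in 2013: 1 230.5 / 5 665.2 × 100 = 21.7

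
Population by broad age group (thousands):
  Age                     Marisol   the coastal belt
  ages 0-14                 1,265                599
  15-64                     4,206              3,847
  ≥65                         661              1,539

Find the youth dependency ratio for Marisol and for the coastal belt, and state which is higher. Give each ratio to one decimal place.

Marisol: 1,265 / 4,206 × 100 = 30.1
the coastal belt: 599 / 3,847 × 100 = 15.6

Marisol: 30.1
the coastal belt: 15.6
Higher: Marisol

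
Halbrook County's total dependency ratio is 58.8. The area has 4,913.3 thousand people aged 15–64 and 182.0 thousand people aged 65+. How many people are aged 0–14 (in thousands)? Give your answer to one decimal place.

Total dependency ratio = (youth + elderly) / working-age × 100
58.8 = (Y + 182.0) / 4,913.3 × 100
⇒ 2,707.0

Aged 0–14: 2,707.0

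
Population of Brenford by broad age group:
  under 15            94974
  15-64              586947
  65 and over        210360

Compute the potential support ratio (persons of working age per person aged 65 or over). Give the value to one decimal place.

Potential support ratio: 2.8

Potential support ratio = 586947 / 210360 = 2.8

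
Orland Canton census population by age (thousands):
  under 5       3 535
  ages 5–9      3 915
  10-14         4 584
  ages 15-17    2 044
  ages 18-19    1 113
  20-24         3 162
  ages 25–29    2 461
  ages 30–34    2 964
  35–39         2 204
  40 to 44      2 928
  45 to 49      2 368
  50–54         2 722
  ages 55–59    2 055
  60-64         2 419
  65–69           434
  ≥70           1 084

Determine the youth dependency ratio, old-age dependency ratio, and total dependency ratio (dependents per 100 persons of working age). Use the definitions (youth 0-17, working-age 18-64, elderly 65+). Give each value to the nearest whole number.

Youth dependency ratio: 58
Old-age dependency ratio: 6
Total dependency ratio: 64

0–17: 3 535 + 3 915 + 4 584 + 2 044 = 14 078
18–64: 1 113 + 3 162 + 2 461 + 2 964 + 2 204 + 2 928 + 2 368 + 2 722 + 2 055 + 2 419 = 24 396
65+: 434 + 1 084 = 1 518
Youth dependency ratio = 14 078 / 24 396 × 100 = 58
Old-age dependency ratio = 1 518 / 24 396 × 100 = 6
Total dependency ratio = (14 078 + 1 518) / 24 396 × 100 = 15 596 / 24 396 × 100 = 64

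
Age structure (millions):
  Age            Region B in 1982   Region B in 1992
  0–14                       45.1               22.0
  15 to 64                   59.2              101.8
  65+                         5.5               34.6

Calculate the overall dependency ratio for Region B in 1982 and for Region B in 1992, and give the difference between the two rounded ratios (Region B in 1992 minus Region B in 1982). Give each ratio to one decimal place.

Region B in 1982: 85.5
Region B in 1992: 55.6
Difference: -29.9

Region B in 1982: (45.1 + 5.5) / 59.2 × 100 = 50.6 / 59.2 × 100 = 85.5
Region B in 1992: (22.0 + 34.6) / 101.8 × 100 = 56.6 / 101.8 × 100 = 55.6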